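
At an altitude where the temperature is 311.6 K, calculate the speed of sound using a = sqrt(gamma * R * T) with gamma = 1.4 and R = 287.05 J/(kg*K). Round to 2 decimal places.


Step 1: gamma * R * T = 1.4 * 287.05 * 311.6 = 125222.692
Step 2: a = sqrt(125222.692) = 353.87 m/s

353.87


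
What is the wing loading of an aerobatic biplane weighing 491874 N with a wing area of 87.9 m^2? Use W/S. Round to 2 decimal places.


Step 1: Wing loading = W / S = 491874 / 87.9
Step 2: Wing loading = 5595.84 N/m^2

5595.84


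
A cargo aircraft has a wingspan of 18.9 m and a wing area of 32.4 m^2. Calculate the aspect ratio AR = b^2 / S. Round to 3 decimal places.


Step 1: b^2 = 18.9^2 = 357.21
Step 2: AR = 357.21 / 32.4 = 11.025

11.025


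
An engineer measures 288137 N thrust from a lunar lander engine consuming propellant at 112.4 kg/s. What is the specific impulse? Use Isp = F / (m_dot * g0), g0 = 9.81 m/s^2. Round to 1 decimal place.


Step 1: m_dot * g0 = 112.4 * 9.81 = 1102.64
Step 2: Isp = 288137 / 1102.64 = 261.3 s

261.3


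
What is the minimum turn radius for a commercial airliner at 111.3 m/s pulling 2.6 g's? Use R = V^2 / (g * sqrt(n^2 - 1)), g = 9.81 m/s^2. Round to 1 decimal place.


Step 1: V^2 = 111.3^2 = 12387.69
Step 2: n^2 - 1 = 2.6^2 - 1 = 5.76
Step 3: sqrt(5.76) = 2.4
Step 4: R = 12387.69 / (9.81 * 2.4) = 526.2 m

526.2


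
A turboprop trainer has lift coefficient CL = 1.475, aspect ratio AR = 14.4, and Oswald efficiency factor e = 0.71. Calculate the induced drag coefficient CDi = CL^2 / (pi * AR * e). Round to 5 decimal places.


Step 1: CL^2 = 1.475^2 = 2.175625
Step 2: pi * AR * e = 3.14159 * 14.4 * 0.71 = 32.119643
Step 3: CDi = 2.175625 / 32.119643 = 0.06774

0.06774


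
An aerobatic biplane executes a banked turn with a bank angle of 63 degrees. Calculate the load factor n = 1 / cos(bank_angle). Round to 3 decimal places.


Step 1: Convert 63 degrees to radians = 1.099557
Step 2: cos(63 deg) = 0.45399
Step 3: n = 1 / 0.45399 = 2.203

2.203


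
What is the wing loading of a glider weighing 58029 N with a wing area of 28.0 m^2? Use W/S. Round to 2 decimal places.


Step 1: Wing loading = W / S = 58029 / 28.0
Step 2: Wing loading = 2072.46 N/m^2

2072.46


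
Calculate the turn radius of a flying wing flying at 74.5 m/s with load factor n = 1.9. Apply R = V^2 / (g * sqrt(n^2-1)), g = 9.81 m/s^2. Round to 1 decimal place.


Step 1: V^2 = 74.5^2 = 5550.25
Step 2: n^2 - 1 = 1.9^2 - 1 = 2.61
Step 3: sqrt(2.61) = 1.615549
Step 4: R = 5550.25 / (9.81 * 1.615549) = 350.2 m

350.2


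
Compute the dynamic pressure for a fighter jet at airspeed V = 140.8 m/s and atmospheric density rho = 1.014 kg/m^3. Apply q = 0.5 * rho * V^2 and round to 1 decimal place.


Step 1: V^2 = 140.8^2 = 19824.64
Step 2: q = 0.5 * 1.014 * 19824.64
Step 3: q = 10051.1 Pa

10051.1


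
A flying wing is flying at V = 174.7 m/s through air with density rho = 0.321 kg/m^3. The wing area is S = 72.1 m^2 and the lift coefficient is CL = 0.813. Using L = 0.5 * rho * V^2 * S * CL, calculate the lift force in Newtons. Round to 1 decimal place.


Step 1: Calculate dynamic pressure q = 0.5 * 0.321 * 174.7^2 = 0.5 * 0.321 * 30520.09 = 4898.4744 Pa
Step 2: Multiply by wing area and lift coefficient: L = 4898.4744 * 72.1 * 0.813
Step 3: L = 353180.0075 * 0.813 = 287135.3 N

287135.3


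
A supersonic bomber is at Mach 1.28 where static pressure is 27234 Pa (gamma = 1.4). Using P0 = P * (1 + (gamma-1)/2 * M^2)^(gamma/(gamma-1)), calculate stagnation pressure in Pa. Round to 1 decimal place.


Step 1: (gamma-1)/2 * M^2 = 0.2 * 1.6384 = 0.32768
Step 2: 1 + 0.32768 = 1.32768
Step 3: Exponent gamma/(gamma-1) = 3.5
Step 4: P0 = 27234 * 1.32768^3.5 = 73441.0 Pa

73441.0


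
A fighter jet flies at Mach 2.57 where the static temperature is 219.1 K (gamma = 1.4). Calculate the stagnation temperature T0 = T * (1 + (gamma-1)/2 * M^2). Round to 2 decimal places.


Step 1: (gamma-1)/2 = 0.2
Step 2: M^2 = 6.6049
Step 3: 1 + 0.2 * 6.6049 = 2.32098
Step 4: T0 = 219.1 * 2.32098 = 508.53 K

508.53


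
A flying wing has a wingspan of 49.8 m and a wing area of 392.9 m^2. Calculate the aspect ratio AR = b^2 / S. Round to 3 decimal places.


Step 1: b^2 = 49.8^2 = 2480.04
Step 2: AR = 2480.04 / 392.9 = 6.312

6.312


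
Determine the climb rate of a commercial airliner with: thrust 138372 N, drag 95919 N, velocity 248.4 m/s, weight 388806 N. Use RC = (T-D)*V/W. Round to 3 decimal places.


Step 1: Excess thrust = T - D = 138372 - 95919 = 42453 N
Step 2: Excess power = 42453 * 248.4 = 10545325.2 W
Step 3: RC = 10545325.2 / 388806 = 27.122 m/s

27.122


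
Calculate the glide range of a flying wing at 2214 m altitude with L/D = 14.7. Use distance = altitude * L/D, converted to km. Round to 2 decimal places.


Step 1: Glide distance = altitude * L/D = 2214 * 14.7 = 32545.8 m
Step 2: Convert to km: 32545.8 / 1000 = 32.55 km

32.55


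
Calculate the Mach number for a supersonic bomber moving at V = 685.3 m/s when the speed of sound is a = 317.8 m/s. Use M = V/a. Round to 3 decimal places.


Step 1: M = V / a = 685.3 / 317.8
Step 2: M = 2.156

2.156


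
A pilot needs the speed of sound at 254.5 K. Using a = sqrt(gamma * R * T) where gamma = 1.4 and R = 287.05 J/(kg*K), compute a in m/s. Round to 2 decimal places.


Step 1: gamma * R * T = 1.4 * 287.05 * 254.5 = 102275.915
Step 2: a = sqrt(102275.915) = 319.81 m/s

319.81


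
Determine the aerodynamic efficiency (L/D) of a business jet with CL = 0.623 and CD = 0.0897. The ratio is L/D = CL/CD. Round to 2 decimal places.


Step 1: L/D = CL / CD = 0.623 / 0.0897
Step 2: L/D = 6.95

6.95


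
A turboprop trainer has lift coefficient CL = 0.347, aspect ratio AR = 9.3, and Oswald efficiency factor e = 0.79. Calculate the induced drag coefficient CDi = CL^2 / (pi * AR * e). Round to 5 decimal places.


Step 1: CL^2 = 0.347^2 = 0.120409
Step 2: pi * AR * e = 3.14159 * 9.3 * 0.79 = 23.081281
Step 3: CDi = 0.120409 / 23.081281 = 0.00522

0.00522


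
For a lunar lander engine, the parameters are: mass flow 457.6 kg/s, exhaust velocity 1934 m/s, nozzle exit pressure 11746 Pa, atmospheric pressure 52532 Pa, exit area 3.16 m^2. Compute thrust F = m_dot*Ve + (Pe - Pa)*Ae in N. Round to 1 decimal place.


Step 1: Momentum thrust = m_dot * Ve = 457.6 * 1934 = 884998.4 N
Step 2: Pressure thrust = (Pe - Pa) * Ae = (11746 - 52532) * 3.16 = -128883.76 N
Step 3: Total thrust F = 884998.4 + -128883.76 = 756114.6 N

756114.6


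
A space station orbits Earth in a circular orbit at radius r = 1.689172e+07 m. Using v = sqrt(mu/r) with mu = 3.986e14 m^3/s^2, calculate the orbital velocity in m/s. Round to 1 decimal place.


Step 1: mu / r = 3.986e14 / 1.689172e+07 = 23597360.1267
Step 2: v = sqrt(23597360.1267) = 4857.7 m/s

4857.7


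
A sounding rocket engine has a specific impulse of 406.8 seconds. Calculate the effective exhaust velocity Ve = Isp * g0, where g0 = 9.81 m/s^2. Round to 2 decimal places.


Step 1: Ve = Isp * g0 = 406.8 * 9.81
Step 2: Ve = 3990.71 m/s

3990.71


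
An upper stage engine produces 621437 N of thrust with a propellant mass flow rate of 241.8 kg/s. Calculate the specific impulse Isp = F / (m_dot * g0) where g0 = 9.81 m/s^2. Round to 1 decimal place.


Step 1: m_dot * g0 = 241.8 * 9.81 = 2372.06
Step 2: Isp = 621437 / 2372.06 = 262.0 s

262.0


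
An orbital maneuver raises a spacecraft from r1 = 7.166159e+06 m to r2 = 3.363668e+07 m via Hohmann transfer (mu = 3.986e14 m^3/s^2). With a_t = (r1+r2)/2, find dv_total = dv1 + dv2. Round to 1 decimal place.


Step 1: Transfer semi-major axis a_t = (7.166159e+06 + 3.363668e+07) / 2 = 2.040142e+07 m
Step 2: v1 (circular at r1) = sqrt(mu/r1) = 7458.05 m/s
Step 3: v_t1 = sqrt(mu*(2/r1 - 1/a_t)) = 9576.39 m/s
Step 4: dv1 = |9576.39 - 7458.05| = 2118.34 m/s
Step 5: v2 (circular at r2) = 3442.41 m/s, v_t2 = 2040.21 m/s
Step 6: dv2 = |3442.41 - 2040.21| = 1402.19 m/s
Step 7: Total delta-v = 2118.34 + 1402.19 = 3520.5 m/s

3520.5


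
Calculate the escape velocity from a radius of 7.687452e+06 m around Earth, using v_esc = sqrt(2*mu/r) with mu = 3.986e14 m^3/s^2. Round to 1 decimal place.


Step 1: 2*mu/r = 2 * 3.986e14 / 7.687452e+06 = 103701460.5099
Step 2: v_esc = sqrt(103701460.5099) = 10183.4 m/s

10183.4


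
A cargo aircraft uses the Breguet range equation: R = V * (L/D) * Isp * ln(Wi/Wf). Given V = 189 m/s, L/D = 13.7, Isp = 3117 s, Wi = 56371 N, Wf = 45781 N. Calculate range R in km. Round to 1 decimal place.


Step 1: Coefficient = V * (L/D) * Isp = 189 * 13.7 * 3117 = 8070848.1 m
Step 2: Wi/Wf = 56371 / 45781 = 1.231319
Step 3: ln(1.231319) = 0.208086
Step 4: R = 8070848.1 * 0.208086 = 1679427.9 m = 1679.4 km

1679.4


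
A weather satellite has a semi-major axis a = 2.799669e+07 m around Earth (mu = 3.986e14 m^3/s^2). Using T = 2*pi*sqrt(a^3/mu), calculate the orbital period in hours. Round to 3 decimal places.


Step 1: a^3 / mu = 2.194422e+22 / 3.986e14 = 5.505323e+07
Step 2: sqrt(5.505323e+07) = 7419.7861 s
Step 3: T = 2*pi * 7419.7861 = 46619.89 s
Step 4: T in hours = 46619.89 / 3600 = 12.950 hours

12.950


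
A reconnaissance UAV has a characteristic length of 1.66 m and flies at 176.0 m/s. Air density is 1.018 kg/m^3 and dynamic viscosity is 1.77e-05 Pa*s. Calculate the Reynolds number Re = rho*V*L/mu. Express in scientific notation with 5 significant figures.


Step 1: Numerator = rho * V * L = 1.018 * 176.0 * 1.66 = 297.41888
Step 2: Re = 297.41888 / 1.77e-05
Step 3: Re = 1.6803e+07

1.6803e+07


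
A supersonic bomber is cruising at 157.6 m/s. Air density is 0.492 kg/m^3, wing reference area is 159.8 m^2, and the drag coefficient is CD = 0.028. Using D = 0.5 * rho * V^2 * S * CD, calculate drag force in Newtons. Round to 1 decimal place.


Step 1: Dynamic pressure q = 0.5 * 0.492 * 157.6^2 = 6110.089 Pa
Step 2: Drag D = q * S * CD = 6110.089 * 159.8 * 0.028
Step 3: D = 27339.0 N

27339.0


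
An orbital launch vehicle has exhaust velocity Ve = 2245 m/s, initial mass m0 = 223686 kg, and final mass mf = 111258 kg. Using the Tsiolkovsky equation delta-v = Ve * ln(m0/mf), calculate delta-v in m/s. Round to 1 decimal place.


Step 1: Mass ratio m0/mf = 223686 / 111258 = 2.010516
Step 2: ln(2.010516) = 0.698391
Step 3: delta-v = 2245 * 0.698391 = 1567.9 m/s

1567.9


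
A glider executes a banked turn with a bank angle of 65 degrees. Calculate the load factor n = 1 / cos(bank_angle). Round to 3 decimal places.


Step 1: Convert 65 degrees to radians = 1.134464
Step 2: cos(65 deg) = 0.422618
Step 3: n = 1 / 0.422618 = 2.366

2.366


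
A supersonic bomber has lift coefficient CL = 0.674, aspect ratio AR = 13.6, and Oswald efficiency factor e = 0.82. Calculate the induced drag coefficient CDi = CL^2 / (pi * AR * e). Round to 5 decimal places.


Step 1: CL^2 = 0.674^2 = 0.454276
Step 2: pi * AR * e = 3.14159 * 13.6 * 0.82 = 35.035041
Step 3: CDi = 0.454276 / 35.035041 = 0.01297

0.01297


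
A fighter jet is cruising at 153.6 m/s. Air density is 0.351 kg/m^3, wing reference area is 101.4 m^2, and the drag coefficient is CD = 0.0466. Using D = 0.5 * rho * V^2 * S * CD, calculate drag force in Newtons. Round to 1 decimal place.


Step 1: Dynamic pressure q = 0.5 * 0.351 * 153.6^2 = 4140.5645 Pa
Step 2: Drag D = q * S * CD = 4140.5645 * 101.4 * 0.0466
Step 3: D = 19565.2 N

19565.2


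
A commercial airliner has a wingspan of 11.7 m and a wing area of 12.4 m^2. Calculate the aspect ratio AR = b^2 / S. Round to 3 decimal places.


Step 1: b^2 = 11.7^2 = 136.89
Step 2: AR = 136.89 / 12.4 = 11.040

11.040


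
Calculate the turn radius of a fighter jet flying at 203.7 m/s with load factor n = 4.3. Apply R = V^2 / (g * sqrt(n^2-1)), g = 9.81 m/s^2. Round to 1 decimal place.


Step 1: V^2 = 203.7^2 = 41493.69
Step 2: n^2 - 1 = 4.3^2 - 1 = 17.49
Step 3: sqrt(17.49) = 4.182105
Step 4: R = 41493.69 / (9.81 * 4.182105) = 1011.4 m

1011.4


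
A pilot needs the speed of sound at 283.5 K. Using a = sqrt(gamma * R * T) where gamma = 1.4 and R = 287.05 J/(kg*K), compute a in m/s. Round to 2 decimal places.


Step 1: gamma * R * T = 1.4 * 287.05 * 283.5 = 113930.145
Step 2: a = sqrt(113930.145) = 337.54 m/s

337.54


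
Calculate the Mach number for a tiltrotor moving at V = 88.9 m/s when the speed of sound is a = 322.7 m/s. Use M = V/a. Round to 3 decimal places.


Step 1: M = V / a = 88.9 / 322.7
Step 2: M = 0.275

0.275


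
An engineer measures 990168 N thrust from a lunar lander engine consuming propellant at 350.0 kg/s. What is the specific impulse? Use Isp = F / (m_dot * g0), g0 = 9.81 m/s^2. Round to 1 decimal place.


Step 1: m_dot * g0 = 350.0 * 9.81 = 3433.5
Step 2: Isp = 990168 / 3433.5 = 288.4 s

288.4


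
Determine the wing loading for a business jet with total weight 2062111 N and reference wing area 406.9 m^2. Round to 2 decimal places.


Step 1: Wing loading = W / S = 2062111 / 406.9
Step 2: Wing loading = 5067.86 N/m^2

5067.86


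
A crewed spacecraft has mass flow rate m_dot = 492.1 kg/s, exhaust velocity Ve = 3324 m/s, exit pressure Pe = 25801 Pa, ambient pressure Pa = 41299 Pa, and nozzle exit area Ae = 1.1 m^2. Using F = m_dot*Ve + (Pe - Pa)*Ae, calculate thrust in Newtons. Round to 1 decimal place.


Step 1: Momentum thrust = m_dot * Ve = 492.1 * 3324 = 1635740.4 N
Step 2: Pressure thrust = (Pe - Pa) * Ae = (25801 - 41299) * 1.1 = -17047.8 N
Step 3: Total thrust F = 1635740.4 + -17047.8 = 1618692.6 N

1618692.6


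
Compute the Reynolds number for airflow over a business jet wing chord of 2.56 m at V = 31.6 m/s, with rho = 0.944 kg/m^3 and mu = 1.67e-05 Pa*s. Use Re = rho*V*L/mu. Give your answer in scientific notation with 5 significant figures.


Step 1: Numerator = rho * V * L = 0.944 * 31.6 * 2.56 = 76.365824
Step 2: Re = 76.365824 / 1.67e-05
Step 3: Re = 4.5728e+06

4.5728e+06


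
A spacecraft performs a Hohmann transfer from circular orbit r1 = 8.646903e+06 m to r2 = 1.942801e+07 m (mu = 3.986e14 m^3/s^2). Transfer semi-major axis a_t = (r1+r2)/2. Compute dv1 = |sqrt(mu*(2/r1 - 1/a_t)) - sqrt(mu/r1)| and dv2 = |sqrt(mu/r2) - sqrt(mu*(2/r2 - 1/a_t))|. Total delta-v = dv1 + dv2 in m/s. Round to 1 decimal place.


Step 1: Transfer semi-major axis a_t = (8.646903e+06 + 1.942801e+07) / 2 = 1.403746e+07 m
Step 2: v1 (circular at r1) = sqrt(mu/r1) = 6789.51 m/s
Step 3: v_t1 = sqrt(mu*(2/r1 - 1/a_t)) = 7987.45 m/s
Step 4: dv1 = |7987.45 - 6789.51| = 1197.94 m/s
Step 5: v2 (circular at r2) = 4529.54 m/s, v_t2 = 3555.01 m/s
Step 6: dv2 = |4529.54 - 3555.01| = 974.54 m/s
Step 7: Total delta-v = 1197.94 + 974.54 = 2172.5 m/s

2172.5


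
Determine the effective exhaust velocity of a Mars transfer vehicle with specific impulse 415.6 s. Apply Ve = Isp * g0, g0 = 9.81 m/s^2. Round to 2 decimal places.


Step 1: Ve = Isp * g0 = 415.6 * 9.81
Step 2: Ve = 4077.04 m/s

4077.04


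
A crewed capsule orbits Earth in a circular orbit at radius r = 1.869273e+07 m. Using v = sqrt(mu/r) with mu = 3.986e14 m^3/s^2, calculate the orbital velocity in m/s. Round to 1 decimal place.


Step 1: mu / r = 3.986e14 / 1.869273e+07 = 21323798.0755
Step 2: v = sqrt(21323798.0755) = 4617.8 m/s

4617.8


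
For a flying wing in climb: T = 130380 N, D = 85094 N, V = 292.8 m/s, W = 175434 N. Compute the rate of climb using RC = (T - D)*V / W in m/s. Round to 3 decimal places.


Step 1: Excess thrust = T - D = 130380 - 85094 = 45286 N
Step 2: Excess power = 45286 * 292.8 = 13259740.8 W
Step 3: RC = 13259740.8 / 175434 = 75.583 m/s

75.583


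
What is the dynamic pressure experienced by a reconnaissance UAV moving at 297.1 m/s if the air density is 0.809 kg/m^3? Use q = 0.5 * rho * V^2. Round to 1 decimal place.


Step 1: V^2 = 297.1^2 = 88268.41
Step 2: q = 0.5 * 0.809 * 88268.41
Step 3: q = 35704.6 Pa

35704.6


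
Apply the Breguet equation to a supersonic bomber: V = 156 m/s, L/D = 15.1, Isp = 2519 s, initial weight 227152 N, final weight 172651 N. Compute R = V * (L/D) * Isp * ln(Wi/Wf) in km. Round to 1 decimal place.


Step 1: Coefficient = V * (L/D) * Isp = 156 * 15.1 * 2519 = 5933756.4 m
Step 2: Wi/Wf = 227152 / 172651 = 1.315671
Step 3: ln(1.315671) = 0.274347
Step 4: R = 5933756.4 * 0.274347 = 1627909.3 m = 1627.9 km

1627.9


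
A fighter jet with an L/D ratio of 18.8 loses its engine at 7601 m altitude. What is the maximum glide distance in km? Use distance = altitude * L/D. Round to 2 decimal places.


Step 1: Glide distance = altitude * L/D = 7601 * 18.8 = 142898.8 m
Step 2: Convert to km: 142898.8 / 1000 = 142.90 km

142.90


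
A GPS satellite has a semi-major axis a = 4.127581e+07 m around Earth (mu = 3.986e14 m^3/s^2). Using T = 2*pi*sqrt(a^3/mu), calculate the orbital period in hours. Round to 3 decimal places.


Step 1: a^3 / mu = 7.032129e+22 / 3.986e14 = 1.764207e+08
Step 2: sqrt(1.764207e+08) = 13282.3451 s
Step 3: T = 2*pi * 13282.3451 = 83455.44 s
Step 4: T in hours = 83455.44 / 3600 = 23.182 hours

23.182


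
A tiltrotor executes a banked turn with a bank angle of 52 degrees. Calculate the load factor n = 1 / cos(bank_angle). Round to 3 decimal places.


Step 1: Convert 52 degrees to radians = 0.907571
Step 2: cos(52 deg) = 0.615661
Step 3: n = 1 / 0.615661 = 1.624

1.624


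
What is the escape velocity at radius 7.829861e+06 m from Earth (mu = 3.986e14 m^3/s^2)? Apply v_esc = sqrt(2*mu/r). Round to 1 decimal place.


Step 1: 2*mu/r = 2 * 3.986e14 / 7.829861e+06 = 101815345.1255
Step 2: v_esc = sqrt(101815345.1255) = 10090.4 m/s

10090.4


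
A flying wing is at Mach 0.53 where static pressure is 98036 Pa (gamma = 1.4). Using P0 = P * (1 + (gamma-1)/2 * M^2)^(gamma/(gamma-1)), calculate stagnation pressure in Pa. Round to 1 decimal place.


Step 1: (gamma-1)/2 * M^2 = 0.2 * 0.2809 = 0.05618
Step 2: 1 + 0.05618 = 1.05618
Step 3: Exponent gamma/(gamma-1) = 3.5
Step 4: P0 = 98036 * 1.05618^3.5 = 118704.8 Pa

118704.8


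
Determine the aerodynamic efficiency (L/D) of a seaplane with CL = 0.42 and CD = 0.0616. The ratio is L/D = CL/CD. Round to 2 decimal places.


Step 1: L/D = CL / CD = 0.42 / 0.0616
Step 2: L/D = 6.82

6.82


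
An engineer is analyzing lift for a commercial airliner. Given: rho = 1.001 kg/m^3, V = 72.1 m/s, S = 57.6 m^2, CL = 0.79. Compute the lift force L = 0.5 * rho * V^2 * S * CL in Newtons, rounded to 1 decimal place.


Step 1: Calculate dynamic pressure q = 0.5 * 1.001 * 72.1^2 = 0.5 * 1.001 * 5198.41 = 2601.8042 Pa
Step 2: Multiply by wing area and lift coefficient: L = 2601.8042 * 57.6 * 0.79
Step 3: L = 149863.9222 * 0.79 = 118392.5 N

118392.5


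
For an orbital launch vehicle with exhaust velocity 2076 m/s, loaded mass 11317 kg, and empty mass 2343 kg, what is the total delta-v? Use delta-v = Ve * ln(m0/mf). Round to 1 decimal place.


Step 1: Mass ratio m0/mf = 11317 / 2343 = 4.830132
Step 2: ln(4.830132) = 1.574874
Step 3: delta-v = 2076 * 1.574874 = 3269.4 m/s

3269.4


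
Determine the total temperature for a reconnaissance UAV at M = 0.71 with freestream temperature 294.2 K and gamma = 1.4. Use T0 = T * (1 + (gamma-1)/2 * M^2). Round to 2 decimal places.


Step 1: (gamma-1)/2 = 0.2
Step 2: M^2 = 0.5041
Step 3: 1 + 0.2 * 0.5041 = 1.10082
Step 4: T0 = 294.2 * 1.10082 = 323.86 K

323.86


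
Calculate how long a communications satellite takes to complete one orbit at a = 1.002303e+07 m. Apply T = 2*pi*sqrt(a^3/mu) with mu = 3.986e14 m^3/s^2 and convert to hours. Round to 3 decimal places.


Step 1: a^3 / mu = 1.006925e+21 / 3.986e14 = 2.526154e+06
Step 2: sqrt(2.526154e+06) = 1589.3879 s
Step 3: T = 2*pi * 1589.3879 = 9986.42 s
Step 4: T in hours = 9986.42 / 3600 = 2.774 hours

2.774


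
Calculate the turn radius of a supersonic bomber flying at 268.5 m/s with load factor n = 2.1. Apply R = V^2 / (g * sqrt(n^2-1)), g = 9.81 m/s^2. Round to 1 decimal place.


Step 1: V^2 = 268.5^2 = 72092.25
Step 2: n^2 - 1 = 2.1^2 - 1 = 3.41
Step 3: sqrt(3.41) = 1.846619
Step 4: R = 72092.25 / (9.81 * 1.846619) = 3979.6 m

3979.6


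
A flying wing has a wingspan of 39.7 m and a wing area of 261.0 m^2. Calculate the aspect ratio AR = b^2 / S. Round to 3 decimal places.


Step 1: b^2 = 39.7^2 = 1576.09
Step 2: AR = 1576.09 / 261.0 = 6.039

6.039


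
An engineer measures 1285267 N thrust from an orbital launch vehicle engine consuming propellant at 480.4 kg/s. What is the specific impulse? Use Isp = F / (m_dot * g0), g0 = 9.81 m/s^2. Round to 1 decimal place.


Step 1: m_dot * g0 = 480.4 * 9.81 = 4712.72
Step 2: Isp = 1285267 / 4712.72 = 272.7 s

272.7


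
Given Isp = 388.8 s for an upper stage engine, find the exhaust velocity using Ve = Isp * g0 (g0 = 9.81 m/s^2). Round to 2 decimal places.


Step 1: Ve = Isp * g0 = 388.8 * 9.81
Step 2: Ve = 3814.13 m/s

3814.13


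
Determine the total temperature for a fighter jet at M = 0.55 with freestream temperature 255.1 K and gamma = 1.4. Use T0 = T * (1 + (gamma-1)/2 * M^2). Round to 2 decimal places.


Step 1: (gamma-1)/2 = 0.2
Step 2: M^2 = 0.3025
Step 3: 1 + 0.2 * 0.3025 = 1.0605
Step 4: T0 = 255.1 * 1.0605 = 270.53 K

270.53


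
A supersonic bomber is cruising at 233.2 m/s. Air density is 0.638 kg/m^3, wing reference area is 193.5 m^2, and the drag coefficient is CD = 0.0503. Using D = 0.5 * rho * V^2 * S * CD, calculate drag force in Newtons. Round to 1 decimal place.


Step 1: Dynamic pressure q = 0.5 * 0.638 * 233.2^2 = 17347.9346 Pa
Step 2: Drag D = q * S * CD = 17347.9346 * 193.5 * 0.0503
Step 3: D = 168848.3 N

168848.3


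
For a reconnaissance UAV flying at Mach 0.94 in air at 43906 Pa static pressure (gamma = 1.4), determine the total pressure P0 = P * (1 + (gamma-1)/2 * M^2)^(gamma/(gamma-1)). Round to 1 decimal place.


Step 1: (gamma-1)/2 * M^2 = 0.2 * 0.8836 = 0.17672
Step 2: 1 + 0.17672 = 1.17672
Step 3: Exponent gamma/(gamma-1) = 3.5
Step 4: P0 = 43906 * 1.17672^3.5 = 77603.2 Pa

77603.2


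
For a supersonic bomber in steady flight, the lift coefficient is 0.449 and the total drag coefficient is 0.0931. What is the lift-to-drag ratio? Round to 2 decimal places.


Step 1: L/D = CL / CD = 0.449 / 0.0931
Step 2: L/D = 4.82

4.82


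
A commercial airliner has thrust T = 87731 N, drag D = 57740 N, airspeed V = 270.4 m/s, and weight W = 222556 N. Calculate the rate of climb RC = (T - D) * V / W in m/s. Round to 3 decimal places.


Step 1: Excess thrust = T - D = 87731 - 57740 = 29991 N
Step 2: Excess power = 29991 * 270.4 = 8109566.4 W
Step 3: RC = 8109566.4 / 222556 = 36.438 m/s

36.438


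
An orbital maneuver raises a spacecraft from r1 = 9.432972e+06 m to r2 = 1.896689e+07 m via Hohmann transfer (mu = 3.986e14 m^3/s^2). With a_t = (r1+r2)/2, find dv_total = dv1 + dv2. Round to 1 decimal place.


Step 1: Transfer semi-major axis a_t = (9.432972e+06 + 1.896689e+07) / 2 = 1.419993e+07 m
Step 2: v1 (circular at r1) = sqrt(mu/r1) = 6500.46 m/s
Step 3: v_t1 = sqrt(mu*(2/r1 - 1/a_t)) = 7512.76 m/s
Step 4: dv1 = |7512.76 - 6500.46| = 1012.29 m/s
Step 5: v2 (circular at r2) = 4584.27 m/s, v_t2 = 3736.39 m/s
Step 6: dv2 = |4584.27 - 3736.39| = 847.89 m/s
Step 7: Total delta-v = 1012.29 + 847.89 = 1860.2 m/s

1860.2


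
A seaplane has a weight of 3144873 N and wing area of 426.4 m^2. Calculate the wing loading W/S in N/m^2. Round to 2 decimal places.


Step 1: Wing loading = W / S = 3144873 / 426.4
Step 2: Wing loading = 7375.41 N/m^2

7375.41


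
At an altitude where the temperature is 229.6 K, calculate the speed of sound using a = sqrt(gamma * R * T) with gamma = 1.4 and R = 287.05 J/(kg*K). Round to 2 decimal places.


Step 1: gamma * R * T = 1.4 * 287.05 * 229.6 = 92269.352
Step 2: a = sqrt(92269.352) = 303.76 m/s

303.76


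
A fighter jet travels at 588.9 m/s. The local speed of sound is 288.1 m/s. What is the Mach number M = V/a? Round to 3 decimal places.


Step 1: M = V / a = 588.9 / 288.1
Step 2: M = 2.044

2.044


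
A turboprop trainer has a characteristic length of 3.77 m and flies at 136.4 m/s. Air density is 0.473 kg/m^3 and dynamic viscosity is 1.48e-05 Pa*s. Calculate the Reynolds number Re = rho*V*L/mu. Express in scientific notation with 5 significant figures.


Step 1: Numerator = rho * V * L = 0.473 * 136.4 * 3.77 = 243.229844
Step 2: Re = 243.229844 / 1.48e-05
Step 3: Re = 1.6434e+07

1.6434e+07


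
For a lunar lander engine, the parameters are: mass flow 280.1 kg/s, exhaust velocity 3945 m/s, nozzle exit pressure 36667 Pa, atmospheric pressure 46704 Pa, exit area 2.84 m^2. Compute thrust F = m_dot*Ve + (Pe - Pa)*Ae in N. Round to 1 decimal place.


Step 1: Momentum thrust = m_dot * Ve = 280.1 * 3945 = 1104994.5 N
Step 2: Pressure thrust = (Pe - Pa) * Ae = (36667 - 46704) * 2.84 = -28505.08 N
Step 3: Total thrust F = 1104994.5 + -28505.08 = 1076489.4 N

1076489.4


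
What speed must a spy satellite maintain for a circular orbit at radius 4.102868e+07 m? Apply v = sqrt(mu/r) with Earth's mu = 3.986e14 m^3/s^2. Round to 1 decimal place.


Step 1: mu / r = 3.986e14 / 4.102868e+07 = 9715155.3499
Step 2: v = sqrt(9715155.3499) = 3116.9 m/s

3116.9


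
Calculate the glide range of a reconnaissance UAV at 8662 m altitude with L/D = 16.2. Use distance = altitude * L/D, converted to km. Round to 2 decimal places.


Step 1: Glide distance = altitude * L/D = 8662 * 16.2 = 140324.4 m
Step 2: Convert to km: 140324.4 / 1000 = 140.32 km

140.32


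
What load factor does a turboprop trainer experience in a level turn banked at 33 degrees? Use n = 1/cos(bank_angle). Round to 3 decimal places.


Step 1: Convert 33 degrees to radians = 0.575959
Step 2: cos(33 deg) = 0.838671
Step 3: n = 1 / 0.838671 = 1.192

1.192


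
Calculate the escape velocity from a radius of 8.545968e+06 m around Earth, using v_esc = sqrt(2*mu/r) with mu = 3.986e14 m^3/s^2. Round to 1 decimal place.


Step 1: 2*mu/r = 2 * 3.986e14 / 8.545968e+06 = 93283756.7377
Step 2: v_esc = sqrt(93283756.7377) = 9658.4 m/s

9658.4


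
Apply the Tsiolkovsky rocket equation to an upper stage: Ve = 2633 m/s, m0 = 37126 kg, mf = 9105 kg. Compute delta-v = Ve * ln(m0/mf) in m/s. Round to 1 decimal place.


Step 1: Mass ratio m0/mf = 37126 / 9105 = 4.07754
Step 2: ln(4.07754) = 1.405494
Step 3: delta-v = 2633 * 1.405494 = 3700.7 m/s

3700.7


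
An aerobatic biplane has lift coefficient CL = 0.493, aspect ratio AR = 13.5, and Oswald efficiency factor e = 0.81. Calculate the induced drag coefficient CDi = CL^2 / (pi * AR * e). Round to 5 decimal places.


Step 1: CL^2 = 0.493^2 = 0.243049
Step 2: pi * AR * e = 3.14159 * 13.5 * 0.81 = 34.353316
Step 3: CDi = 0.243049 / 34.353316 = 0.00707

0.00707


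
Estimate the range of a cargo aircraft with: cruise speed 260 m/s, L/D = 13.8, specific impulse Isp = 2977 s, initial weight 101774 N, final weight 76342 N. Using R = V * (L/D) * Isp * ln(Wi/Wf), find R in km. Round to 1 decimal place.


Step 1: Coefficient = V * (L/D) * Isp = 260 * 13.8 * 2977 = 10681476.0 m
Step 2: Wi/Wf = 101774 / 76342 = 1.333132
Step 3: ln(1.333132) = 0.287531
Step 4: R = 10681476.0 * 0.287531 = 3071260.0 m = 3071.3 km

3071.3


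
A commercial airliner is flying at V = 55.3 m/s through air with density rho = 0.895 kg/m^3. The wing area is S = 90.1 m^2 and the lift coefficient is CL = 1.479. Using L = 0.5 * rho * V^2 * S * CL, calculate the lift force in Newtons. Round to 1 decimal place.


Step 1: Calculate dynamic pressure q = 0.5 * 0.895 * 55.3^2 = 0.5 * 0.895 * 3058.09 = 1368.4953 Pa
Step 2: Multiply by wing area and lift coefficient: L = 1368.4953 * 90.1 * 1.479
Step 3: L = 123301.4243 * 1.479 = 182362.8 N

182362.8


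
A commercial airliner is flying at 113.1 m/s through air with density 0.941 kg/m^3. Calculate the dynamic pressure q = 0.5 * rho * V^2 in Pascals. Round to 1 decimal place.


Step 1: V^2 = 113.1^2 = 12791.61
Step 2: q = 0.5 * 0.941 * 12791.61
Step 3: q = 6018.5 Pa

6018.5


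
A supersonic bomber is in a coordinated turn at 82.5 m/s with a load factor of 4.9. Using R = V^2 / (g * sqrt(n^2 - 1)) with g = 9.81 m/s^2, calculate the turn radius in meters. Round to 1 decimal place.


Step 1: V^2 = 82.5^2 = 6806.25
Step 2: n^2 - 1 = 4.9^2 - 1 = 23.01
Step 3: sqrt(23.01) = 4.796874
Step 4: R = 6806.25 / (9.81 * 4.796874) = 144.6 m

144.6


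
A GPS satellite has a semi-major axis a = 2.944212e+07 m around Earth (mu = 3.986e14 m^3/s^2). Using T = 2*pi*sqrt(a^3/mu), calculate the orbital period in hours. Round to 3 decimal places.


Step 1: a^3 / mu = 2.552156e+22 / 3.986e14 = 6.402800e+07
Step 2: sqrt(6.402800e+07) = 8001.7499 s
Step 3: T = 2*pi * 8001.7499 = 50276.48 s
Step 4: T in hours = 50276.48 / 3600 = 13.966 hours

13.966


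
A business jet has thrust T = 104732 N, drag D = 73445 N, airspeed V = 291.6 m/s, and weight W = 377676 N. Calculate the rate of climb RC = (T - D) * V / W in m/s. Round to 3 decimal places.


Step 1: Excess thrust = T - D = 104732 - 73445 = 31287 N
Step 2: Excess power = 31287 * 291.6 = 9123289.2 W
Step 3: RC = 9123289.2 / 377676 = 24.156 m/s

24.156


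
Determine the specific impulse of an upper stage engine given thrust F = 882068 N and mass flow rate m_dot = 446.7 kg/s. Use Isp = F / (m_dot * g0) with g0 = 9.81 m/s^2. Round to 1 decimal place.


Step 1: m_dot * g0 = 446.7 * 9.81 = 4382.13
Step 2: Isp = 882068 / 4382.13 = 201.3 s

201.3


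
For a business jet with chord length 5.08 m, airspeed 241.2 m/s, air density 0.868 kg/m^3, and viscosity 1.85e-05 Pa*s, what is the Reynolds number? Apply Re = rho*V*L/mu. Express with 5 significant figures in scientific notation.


Step 1: Numerator = rho * V * L = 0.868 * 241.2 * 5.08 = 1063.556928
Step 2: Re = 1063.556928 / 1.85e-05
Step 3: Re = 5.7490e+07

5.7490e+07


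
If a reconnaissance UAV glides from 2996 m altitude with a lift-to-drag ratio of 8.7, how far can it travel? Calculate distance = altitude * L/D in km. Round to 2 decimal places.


Step 1: Glide distance = altitude * L/D = 2996 * 8.7 = 26065.2 m
Step 2: Convert to km: 26065.2 / 1000 = 26.07 km

26.07


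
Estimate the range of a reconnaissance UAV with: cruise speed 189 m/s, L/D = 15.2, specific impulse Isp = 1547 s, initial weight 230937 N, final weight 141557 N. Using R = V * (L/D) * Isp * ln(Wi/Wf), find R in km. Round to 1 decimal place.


Step 1: Coefficient = V * (L/D) * Isp = 189 * 15.2 * 1547 = 4444221.6 m
Step 2: Wi/Wf = 230937 / 141557 = 1.631406
Step 3: ln(1.631406) = 0.489442
Step 4: R = 4444221.6 * 0.489442 = 2175190.9 m = 2175.2 km

2175.2


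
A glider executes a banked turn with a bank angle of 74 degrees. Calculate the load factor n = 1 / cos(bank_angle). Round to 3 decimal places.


Step 1: Convert 74 degrees to radians = 1.291544
Step 2: cos(74 deg) = 0.275637
Step 3: n = 1 / 0.275637 = 3.628

3.628


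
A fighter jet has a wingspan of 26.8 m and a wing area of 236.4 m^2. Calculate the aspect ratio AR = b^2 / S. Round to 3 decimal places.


Step 1: b^2 = 26.8^2 = 718.24
Step 2: AR = 718.24 / 236.4 = 3.038

3.038


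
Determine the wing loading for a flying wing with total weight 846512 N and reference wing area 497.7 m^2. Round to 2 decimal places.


Step 1: Wing loading = W / S = 846512 / 497.7
Step 2: Wing loading = 1700.85 N/m^2

1700.85


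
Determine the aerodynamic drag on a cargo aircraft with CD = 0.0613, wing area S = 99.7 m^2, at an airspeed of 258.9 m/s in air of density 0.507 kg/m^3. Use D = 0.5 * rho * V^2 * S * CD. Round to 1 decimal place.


Step 1: Dynamic pressure q = 0.5 * 0.507 * 258.9^2 = 16991.9047 Pa
Step 2: Drag D = q * S * CD = 16991.9047 * 99.7 * 0.0613
Step 3: D = 103847.9 N

103847.9


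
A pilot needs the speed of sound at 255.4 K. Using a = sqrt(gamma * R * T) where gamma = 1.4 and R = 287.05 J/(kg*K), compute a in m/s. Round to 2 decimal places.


Step 1: gamma * R * T = 1.4 * 287.05 * 255.4 = 102637.598
Step 2: a = sqrt(102637.598) = 320.37 m/s

320.37


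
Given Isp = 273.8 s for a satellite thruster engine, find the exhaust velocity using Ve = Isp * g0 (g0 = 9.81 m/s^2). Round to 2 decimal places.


Step 1: Ve = Isp * g0 = 273.8 * 9.81
Step 2: Ve = 2685.98 m/s

2685.98


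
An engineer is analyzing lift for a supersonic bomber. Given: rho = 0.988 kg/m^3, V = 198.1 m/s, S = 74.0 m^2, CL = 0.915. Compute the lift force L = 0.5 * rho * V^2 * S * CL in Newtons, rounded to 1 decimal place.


Step 1: Calculate dynamic pressure q = 0.5 * 0.988 * 198.1^2 = 0.5 * 0.988 * 39243.61 = 19386.3433 Pa
Step 2: Multiply by wing area and lift coefficient: L = 19386.3433 * 74.0 * 0.915
Step 3: L = 1434589.4072 * 0.915 = 1312649.3 N

1312649.3


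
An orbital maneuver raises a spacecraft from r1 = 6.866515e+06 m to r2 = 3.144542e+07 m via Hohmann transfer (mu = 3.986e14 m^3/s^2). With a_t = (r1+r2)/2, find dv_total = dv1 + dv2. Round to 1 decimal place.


Step 1: Transfer semi-major axis a_t = (6.866515e+06 + 3.144542e+07) / 2 = 1.915597e+07 m
Step 2: v1 (circular at r1) = sqrt(mu/r1) = 7619.04 m/s
Step 3: v_t1 = sqrt(mu*(2/r1 - 1/a_t)) = 9761.74 m/s
Step 4: dv1 = |9761.74 - 7619.04| = 2142.69 m/s
Step 5: v2 (circular at r2) = 3560.33 m/s, v_t2 = 2131.6 m/s
Step 6: dv2 = |3560.33 - 2131.6| = 1428.73 m/s
Step 7: Total delta-v = 2142.69 + 1428.73 = 3571.4 m/s

3571.4


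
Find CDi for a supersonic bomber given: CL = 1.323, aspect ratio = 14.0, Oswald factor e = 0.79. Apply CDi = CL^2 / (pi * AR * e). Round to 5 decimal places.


Step 1: CL^2 = 1.323^2 = 1.750329
Step 2: pi * AR * e = 3.14159 * 14.0 * 0.79 = 34.746015
Step 3: CDi = 1.750329 / 34.746015 = 0.05037

0.05037


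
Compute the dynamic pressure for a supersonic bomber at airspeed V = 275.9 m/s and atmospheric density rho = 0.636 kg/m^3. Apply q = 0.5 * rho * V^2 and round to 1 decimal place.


Step 1: V^2 = 275.9^2 = 76120.81
Step 2: q = 0.5 * 0.636 * 76120.81
Step 3: q = 24206.4 Pa

24206.4


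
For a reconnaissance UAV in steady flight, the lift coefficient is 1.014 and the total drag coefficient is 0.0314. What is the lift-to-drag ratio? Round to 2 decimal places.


Step 1: L/D = CL / CD = 1.014 / 0.0314
Step 2: L/D = 32.29

32.29


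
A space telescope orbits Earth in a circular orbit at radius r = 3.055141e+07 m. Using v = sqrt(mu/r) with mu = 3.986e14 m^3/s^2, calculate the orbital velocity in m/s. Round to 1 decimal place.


Step 1: mu / r = 3.986e14 / 3.055141e+07 = 13046861.0123
Step 2: v = sqrt(13046861.0123) = 3612.0 m/s

3612.0


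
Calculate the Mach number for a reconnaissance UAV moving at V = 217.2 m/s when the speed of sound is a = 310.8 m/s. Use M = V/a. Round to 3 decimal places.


Step 1: M = V / a = 217.2 / 310.8
Step 2: M = 0.699

0.699


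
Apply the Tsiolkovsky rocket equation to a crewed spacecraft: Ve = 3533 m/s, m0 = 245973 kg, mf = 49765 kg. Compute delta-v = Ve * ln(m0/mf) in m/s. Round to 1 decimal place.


Step 1: Mass ratio m0/mf = 245973 / 49765 = 4.942691
Step 2: ln(4.942691) = 1.59791
Step 3: delta-v = 3533 * 1.59791 = 5645.4 m/s

5645.4


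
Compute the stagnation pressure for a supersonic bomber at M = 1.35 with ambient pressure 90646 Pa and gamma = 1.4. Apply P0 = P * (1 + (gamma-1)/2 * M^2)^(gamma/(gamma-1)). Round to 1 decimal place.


Step 1: (gamma-1)/2 * M^2 = 0.2 * 1.8225 = 0.3645
Step 2: 1 + 0.3645 = 1.3645
Step 3: Exponent gamma/(gamma-1) = 3.5
Step 4: P0 = 90646 * 1.3645^3.5 = 269002.3 Pa

269002.3


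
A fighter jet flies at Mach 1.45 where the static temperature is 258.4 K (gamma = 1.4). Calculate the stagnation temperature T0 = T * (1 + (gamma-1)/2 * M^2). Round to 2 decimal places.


Step 1: (gamma-1)/2 = 0.2
Step 2: M^2 = 2.1025
Step 3: 1 + 0.2 * 2.1025 = 1.4205
Step 4: T0 = 258.4 * 1.4205 = 367.06 K

367.06


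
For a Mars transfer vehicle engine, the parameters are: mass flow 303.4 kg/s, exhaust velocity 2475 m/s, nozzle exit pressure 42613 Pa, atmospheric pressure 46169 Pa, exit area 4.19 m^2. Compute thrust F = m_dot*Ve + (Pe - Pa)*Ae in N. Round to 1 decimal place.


Step 1: Momentum thrust = m_dot * Ve = 303.4 * 2475 = 750915.0 N
Step 2: Pressure thrust = (Pe - Pa) * Ae = (42613 - 46169) * 4.19 = -14899.64 N
Step 3: Total thrust F = 750915.0 + -14899.64 = 736015.4 N

736015.4


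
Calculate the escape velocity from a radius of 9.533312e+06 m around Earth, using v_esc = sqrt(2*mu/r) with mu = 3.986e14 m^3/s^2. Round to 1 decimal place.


Step 1: 2*mu/r = 2 * 3.986e14 / 9.533312e+06 = 83622564.7498
Step 2: v_esc = sqrt(83622564.7498) = 9144.5 m/s

9144.5


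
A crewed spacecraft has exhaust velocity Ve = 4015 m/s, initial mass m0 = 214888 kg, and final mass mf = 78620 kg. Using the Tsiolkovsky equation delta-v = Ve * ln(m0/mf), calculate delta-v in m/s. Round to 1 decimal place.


Step 1: Mass ratio m0/mf = 214888 / 78620 = 2.733249
Step 2: ln(2.733249) = 1.005491
Step 3: delta-v = 4015 * 1.005491 = 4037.0 m/s

4037.0


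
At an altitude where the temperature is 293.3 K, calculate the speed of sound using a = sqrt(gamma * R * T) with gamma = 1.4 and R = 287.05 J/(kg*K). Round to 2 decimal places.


Step 1: gamma * R * T = 1.4 * 287.05 * 293.3 = 117868.471
Step 2: a = sqrt(117868.471) = 343.32 m/s

343.32


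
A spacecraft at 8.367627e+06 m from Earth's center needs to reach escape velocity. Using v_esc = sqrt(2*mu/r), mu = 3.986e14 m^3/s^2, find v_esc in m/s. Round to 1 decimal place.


Step 1: 2*mu/r = 2 * 3.986e14 / 8.367627e+06 = 95271933.1299
Step 2: v_esc = sqrt(95271933.1299) = 9760.7 m/s

9760.7


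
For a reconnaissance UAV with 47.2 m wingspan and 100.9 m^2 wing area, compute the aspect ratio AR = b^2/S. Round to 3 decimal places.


Step 1: b^2 = 47.2^2 = 2227.84
Step 2: AR = 2227.84 / 100.9 = 22.080

22.080


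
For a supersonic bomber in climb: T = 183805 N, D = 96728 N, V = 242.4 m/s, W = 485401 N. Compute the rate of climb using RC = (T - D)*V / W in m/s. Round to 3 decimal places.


Step 1: Excess thrust = T - D = 183805 - 96728 = 87077 N
Step 2: Excess power = 87077 * 242.4 = 21107464.8 W
Step 3: RC = 21107464.8 / 485401 = 43.485 m/s

43.485


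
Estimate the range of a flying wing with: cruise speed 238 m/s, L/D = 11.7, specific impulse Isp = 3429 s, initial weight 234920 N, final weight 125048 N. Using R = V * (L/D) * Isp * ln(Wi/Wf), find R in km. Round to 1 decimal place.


Step 1: Coefficient = V * (L/D) * Isp = 238 * 11.7 * 3429 = 9548393.4 m
Step 2: Wi/Wf = 234920 / 125048 = 1.878639
Step 3: ln(1.878639) = 0.630547
Step 4: R = 9548393.4 * 0.630547 = 6020714.3 m = 6020.7 km

6020.7


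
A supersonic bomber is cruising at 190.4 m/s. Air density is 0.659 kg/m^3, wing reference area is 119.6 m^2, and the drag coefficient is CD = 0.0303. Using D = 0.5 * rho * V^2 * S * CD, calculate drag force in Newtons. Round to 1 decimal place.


Step 1: Dynamic pressure q = 0.5 * 0.659 * 190.4^2 = 11945.0867 Pa
Step 2: Drag D = q * S * CD = 11945.0867 * 119.6 * 0.0303
Step 3: D = 43287.6 N

43287.6


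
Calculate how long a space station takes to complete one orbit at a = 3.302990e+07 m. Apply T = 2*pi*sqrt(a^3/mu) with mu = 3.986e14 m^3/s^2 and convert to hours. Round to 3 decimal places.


Step 1: a^3 / mu = 3.603477e+22 / 3.986e14 = 9.040334e+07
Step 2: sqrt(9.040334e+07) = 9508.0672 s
Step 3: T = 2*pi * 9508.0672 = 59740.95 s
Step 4: T in hours = 59740.95 / 3600 = 16.595 hours

16.595


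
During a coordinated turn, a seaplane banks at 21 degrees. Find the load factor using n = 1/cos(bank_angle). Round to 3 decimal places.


Step 1: Convert 21 degrees to radians = 0.366519
Step 2: cos(21 deg) = 0.93358
Step 3: n = 1 / 0.93358 = 1.071

1.071


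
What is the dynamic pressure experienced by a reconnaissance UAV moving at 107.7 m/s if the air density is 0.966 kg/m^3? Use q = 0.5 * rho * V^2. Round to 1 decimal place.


Step 1: V^2 = 107.7^2 = 11599.29
Step 2: q = 0.5 * 0.966 * 11599.29
Step 3: q = 5602.5 Pa

5602.5


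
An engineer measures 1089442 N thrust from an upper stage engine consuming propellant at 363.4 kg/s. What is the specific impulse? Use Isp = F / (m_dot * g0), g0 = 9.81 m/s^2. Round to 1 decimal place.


Step 1: m_dot * g0 = 363.4 * 9.81 = 3564.95
Step 2: Isp = 1089442 / 3564.95 = 305.6 s

305.6
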